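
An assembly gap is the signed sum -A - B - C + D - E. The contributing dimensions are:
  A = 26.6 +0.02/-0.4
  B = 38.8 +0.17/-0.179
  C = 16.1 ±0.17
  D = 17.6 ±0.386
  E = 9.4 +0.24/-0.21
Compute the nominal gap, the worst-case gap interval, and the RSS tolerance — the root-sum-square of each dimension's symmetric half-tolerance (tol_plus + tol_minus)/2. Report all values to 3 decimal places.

nominal=-73.300 wc=[-74.286,-71.955] rss=0.551

Stack each dimension's contribution:
  -A: nom -26.600 → Σnom=-26.600; wc +0.400/-0.020 → slack +0.400/-0.020; half-tol=0.210, Σhalf²=0.044100
  -B: nom -38.800 → Σnom=-65.400; wc +0.179/-0.170 → slack +0.579/-0.190; half-tol=0.174, Σhalf²=0.074550
  -C: nom -16.100 → Σnom=-81.500; wc +0.170/-0.170 → slack +0.749/-0.360; half-tol=0.170, Σhalf²=0.103450
  +D: nom +17.600 → Σnom=-63.900; wc +0.386/-0.386 → slack +1.135/-0.746; half-tol=0.386, Σhalf²=0.252446
  -E: nom -9.400 → Σnom=-73.300; wc +0.210/-0.240 → slack +1.345/-0.986; half-tol=0.225, Σhalf²=0.303071
Nominal = -73.300. Worst-case = [-73.300 - 0.986, -73.300 + 1.345] = [-74.286, -71.955]. RSS = √0.303071 = 0.551.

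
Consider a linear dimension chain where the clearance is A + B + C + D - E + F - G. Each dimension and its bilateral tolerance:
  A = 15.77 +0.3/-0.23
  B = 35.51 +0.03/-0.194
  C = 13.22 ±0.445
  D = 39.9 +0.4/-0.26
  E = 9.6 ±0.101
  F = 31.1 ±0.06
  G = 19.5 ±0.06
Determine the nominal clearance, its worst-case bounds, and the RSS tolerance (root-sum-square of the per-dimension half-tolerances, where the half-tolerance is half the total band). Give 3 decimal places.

Stack each dimension's contribution:
  +A: nom +15.770 → Σnom=15.770; wc +0.300/-0.230 → slack +0.300/-0.230; half-tol=0.265, Σhalf²=0.070225
  +B: nom +35.510 → Σnom=51.280; wc +0.030/-0.194 → slack +0.330/-0.424; half-tol=0.112, Σhalf²=0.082769
  +C: nom +13.220 → Σnom=64.500; wc +0.445/-0.445 → slack +0.775/-0.869; half-tol=0.445, Σhalf²=0.280794
  +D: nom +39.900 → Σnom=104.400; wc +0.400/-0.260 → slack +1.175/-1.129; half-tol=0.330, Σhalf²=0.389694
  -E: nom -9.600 → Σnom=94.800; wc +0.101/-0.101 → slack +1.276/-1.230; half-tol=0.101, Σhalf²=0.399895
  +F: nom +31.100 → Σnom=125.900; wc +0.060/-0.060 → slack +1.336/-1.290; half-tol=0.060, Σhalf²=0.403495
  -G: nom -19.500 → Σnom=106.400; wc +0.060/-0.060 → slack +1.396/-1.350; half-tol=0.060, Σhalf²=0.407095
Nominal = 106.400. Worst-case = [106.400 - 1.350, 106.400 + 1.396] = [105.050, 107.796]. RSS = √0.407095 = 0.638.

nominal=106.400 wc=[105.050,107.796] rss=0.638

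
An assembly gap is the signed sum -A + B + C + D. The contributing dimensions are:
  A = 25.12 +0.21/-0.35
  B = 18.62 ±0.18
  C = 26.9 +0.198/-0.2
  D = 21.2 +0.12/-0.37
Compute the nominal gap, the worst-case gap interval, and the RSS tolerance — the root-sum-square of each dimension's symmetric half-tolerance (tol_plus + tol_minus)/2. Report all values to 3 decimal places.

nominal=41.600 wc=[40.640,42.448] rss=0.459

Stack each dimension's contribution:
  -A: nom -25.120 → Σnom=-25.120; wc +0.350/-0.210 → slack +0.350/-0.210; half-tol=0.280, Σhalf²=0.078400
  +B: nom +18.620 → Σnom=-6.500; wc +0.180/-0.180 → slack +0.530/-0.390; half-tol=0.180, Σhalf²=0.110800
  +C: nom +26.900 → Σnom=20.400; wc +0.198/-0.200 → slack +0.728/-0.590; half-tol=0.199, Σhalf²=0.150401
  +D: nom +21.200 → Σnom=41.600; wc +0.120/-0.370 → slack +0.848/-0.960; half-tol=0.245, Σhalf²=0.210426
Nominal = 41.600. Worst-case = [41.600 - 0.960, 41.600 + 0.848] = [40.640, 42.448]. RSS = √0.210426 = 0.459.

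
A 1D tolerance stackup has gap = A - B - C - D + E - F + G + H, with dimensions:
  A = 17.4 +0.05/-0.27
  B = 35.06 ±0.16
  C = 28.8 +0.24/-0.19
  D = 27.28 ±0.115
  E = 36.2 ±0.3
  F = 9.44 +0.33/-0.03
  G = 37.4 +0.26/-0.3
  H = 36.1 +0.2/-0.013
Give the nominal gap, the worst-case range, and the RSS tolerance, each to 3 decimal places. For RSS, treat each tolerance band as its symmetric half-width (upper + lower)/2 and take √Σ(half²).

Stack each dimension's contribution:
  +A: nom +17.400 → Σnom=17.400; wc +0.050/-0.270 → slack +0.050/-0.270; half-tol=0.160, Σhalf²=0.025600
  -B: nom -35.060 → Σnom=-17.660; wc +0.160/-0.160 → slack +0.210/-0.430; half-tol=0.160, Σhalf²=0.051200
  -C: nom -28.800 → Σnom=-46.460; wc +0.190/-0.240 → slack +0.400/-0.670; half-tol=0.215, Σhalf²=0.097425
  -D: nom -27.280 → Σnom=-73.740; wc +0.115/-0.115 → slack +0.515/-0.785; half-tol=0.115, Σhalf²=0.110650
  +E: nom +36.200 → Σnom=-37.540; wc +0.300/-0.300 → slack +0.815/-1.085; half-tol=0.300, Σhalf²=0.200650
  -F: nom -9.440 → Σnom=-46.980; wc +0.030/-0.330 → slack +0.845/-1.415; half-tol=0.180, Σhalf²=0.233050
  +G: nom +37.400 → Σnom=-9.580; wc +0.260/-0.300 → slack +1.105/-1.715; half-tol=0.280, Σhalf²=0.311450
  +H: nom +36.100 → Σnom=26.520; wc +0.200/-0.013 → slack +1.305/-1.728; half-tol=0.107, Σhalf²=0.322792
Nominal = 26.520. Worst-case = [26.520 - 1.728, 26.520 + 1.305] = [24.792, 27.825]. RSS = √0.322792 = 0.568.

nominal=26.520 wc=[24.792,27.825] rss=0.568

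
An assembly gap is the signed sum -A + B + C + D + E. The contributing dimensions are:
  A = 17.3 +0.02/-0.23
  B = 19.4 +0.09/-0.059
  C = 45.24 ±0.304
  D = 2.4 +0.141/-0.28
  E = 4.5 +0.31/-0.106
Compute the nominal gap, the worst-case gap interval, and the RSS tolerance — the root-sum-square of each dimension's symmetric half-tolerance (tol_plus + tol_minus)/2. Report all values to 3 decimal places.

Stack each dimension's contribution:
  -A: nom -17.300 → Σnom=-17.300; wc +0.230/-0.020 → slack +0.230/-0.020; half-tol=0.125, Σhalf²=0.015625
  +B: nom +19.400 → Σnom=2.100; wc +0.090/-0.059 → slack +0.320/-0.079; half-tol=0.074, Σhalf²=0.021175
  +C: nom +45.240 → Σnom=47.340; wc +0.304/-0.304 → slack +0.624/-0.383; half-tol=0.304, Σhalf²=0.113591
  +D: nom +2.400 → Σnom=49.740; wc +0.141/-0.280 → slack +0.765/-0.663; half-tol=0.211, Σhalf²=0.157902
  +E: nom +4.500 → Σnom=54.240; wc +0.310/-0.106 → slack +1.075/-0.769; half-tol=0.208, Σhalf²=0.201166
Nominal = 54.240. Worst-case = [54.240 - 0.769, 54.240 + 1.075] = [53.471, 55.315]. RSS = √0.201166 = 0.449.

nominal=54.240 wc=[53.471,55.315] rss=0.449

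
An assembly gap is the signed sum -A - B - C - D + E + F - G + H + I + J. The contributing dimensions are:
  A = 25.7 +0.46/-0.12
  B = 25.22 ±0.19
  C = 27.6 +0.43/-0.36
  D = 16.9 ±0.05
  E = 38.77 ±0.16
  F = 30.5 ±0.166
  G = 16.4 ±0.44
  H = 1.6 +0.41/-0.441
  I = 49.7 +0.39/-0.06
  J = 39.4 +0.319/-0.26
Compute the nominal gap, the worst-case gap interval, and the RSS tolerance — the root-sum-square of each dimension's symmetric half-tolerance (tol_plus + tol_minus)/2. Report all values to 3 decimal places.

Stack each dimension's contribution:
  -A: nom -25.700 → Σnom=-25.700; wc +0.120/-0.460 → slack +0.120/-0.460; half-tol=0.290, Σhalf²=0.084100
  -B: nom -25.220 → Σnom=-50.920; wc +0.190/-0.190 → slack +0.310/-0.650; half-tol=0.190, Σhalf²=0.120200
  -C: nom -27.600 → Σnom=-78.520; wc +0.360/-0.430 → slack +0.670/-1.080; half-tol=0.395, Σhalf²=0.276225
  -D: nom -16.900 → Σnom=-95.420; wc +0.050/-0.050 → slack +0.720/-1.130; half-tol=0.050, Σhalf²=0.278725
  +E: nom +38.770 → Σnom=-56.650; wc +0.160/-0.160 → slack +0.880/-1.290; half-tol=0.160, Σhalf²=0.304325
  +F: nom +30.500 → Σnom=-26.150; wc +0.166/-0.166 → slack +1.046/-1.456; half-tol=0.166, Σhalf²=0.331881
  -G: nom -16.400 → Σnom=-42.550; wc +0.440/-0.440 → slack +1.486/-1.896; half-tol=0.440, Σhalf²=0.525481
  +H: nom +1.600 → Σnom=-40.950; wc +0.410/-0.441 → slack +1.896/-2.337; half-tol=0.425, Σhalf²=0.706531
  +I: nom +49.700 → Σnom=8.750; wc +0.390/-0.060 → slack +2.286/-2.397; half-tol=0.225, Σhalf²=0.757156
  +J: nom +39.400 → Σnom=48.150; wc +0.319/-0.260 → slack +2.605/-2.657; half-tol=0.289, Σhalf²=0.840967
Nominal = 48.150. Worst-case = [48.150 - 2.657, 48.150 + 2.605] = [45.493, 50.755]. RSS = √0.840967 = 0.917.

nominal=48.150 wc=[45.493,50.755] rss=0.917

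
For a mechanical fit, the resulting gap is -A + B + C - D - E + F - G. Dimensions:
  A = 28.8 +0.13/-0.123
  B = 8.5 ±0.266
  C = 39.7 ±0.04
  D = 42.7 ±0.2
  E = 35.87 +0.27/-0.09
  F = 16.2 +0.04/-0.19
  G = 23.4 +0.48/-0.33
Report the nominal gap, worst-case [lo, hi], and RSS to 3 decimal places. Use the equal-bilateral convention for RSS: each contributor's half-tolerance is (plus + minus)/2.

nominal=-66.370 wc=[-67.946,-65.281] rss=0.581

Stack each dimension's contribution:
  -A: nom -28.800 → Σnom=-28.800; wc +0.123/-0.130 → slack +0.123/-0.130; half-tol=0.127, Σhalf²=0.016002
  +B: nom +8.500 → Σnom=-20.300; wc +0.266/-0.266 → slack +0.389/-0.396; half-tol=0.266, Σhalf²=0.086758
  +C: nom +39.700 → Σnom=19.400; wc +0.040/-0.040 → slack +0.429/-0.436; half-tol=0.040, Σhalf²=0.088358
  -D: nom -42.700 → Σnom=-23.300; wc +0.200/-0.200 → slack +0.629/-0.636; half-tol=0.200, Σhalf²=0.128358
  -E: nom -35.870 → Σnom=-59.170; wc +0.090/-0.270 → slack +0.719/-0.906; half-tol=0.180, Σhalf²=0.160758
  +F: nom +16.200 → Σnom=-42.970; wc +0.040/-0.190 → slack +0.759/-1.096; half-tol=0.115, Σhalf²=0.173983
  -G: nom -23.400 → Σnom=-66.370; wc +0.330/-0.480 → slack +1.089/-1.576; half-tol=0.405, Σhalf²=0.338008
Nominal = -66.370. Worst-case = [-66.370 - 1.576, -66.370 + 1.089] = [-67.946, -65.281]. RSS = √0.338008 = 0.581.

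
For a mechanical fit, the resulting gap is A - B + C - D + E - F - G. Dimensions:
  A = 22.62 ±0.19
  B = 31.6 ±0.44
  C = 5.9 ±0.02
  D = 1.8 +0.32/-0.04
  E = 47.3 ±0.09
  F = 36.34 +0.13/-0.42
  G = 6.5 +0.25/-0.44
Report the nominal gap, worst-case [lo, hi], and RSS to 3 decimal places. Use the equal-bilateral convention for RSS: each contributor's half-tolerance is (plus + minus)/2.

Stack each dimension's contribution:
  +A: nom +22.620 → Σnom=22.620; wc +0.190/-0.190 → slack +0.190/-0.190; half-tol=0.190, Σhalf²=0.036100
  -B: nom -31.600 → Σnom=-8.980; wc +0.440/-0.440 → slack +0.630/-0.630; half-tol=0.440, Σhalf²=0.229700
  +C: nom +5.900 → Σnom=-3.080; wc +0.020/-0.020 → slack +0.650/-0.650; half-tol=0.020, Σhalf²=0.230100
  -D: nom -1.800 → Σnom=-4.880; wc +0.040/-0.320 → slack +0.690/-0.970; half-tol=0.180, Σhalf²=0.262500
  +E: nom +47.300 → Σnom=42.420; wc +0.090/-0.090 → slack +0.780/-1.060; half-tol=0.090, Σhalf²=0.270600
  -F: nom -36.340 → Σnom=6.080; wc +0.420/-0.130 → slack +1.200/-1.190; half-tol=0.275, Σhalf²=0.346225
  -G: nom -6.500 → Σnom=-0.420; wc +0.440/-0.250 → slack +1.640/-1.440; half-tol=0.345, Σhalf²=0.465250
Nominal = -0.420. Worst-case = [-0.420 - 1.440, -0.420 + 1.640] = [-1.860, 1.220]. RSS = √0.465250 = 0.682.

nominal=-0.420 wc=[-1.860,1.220] rss=0.682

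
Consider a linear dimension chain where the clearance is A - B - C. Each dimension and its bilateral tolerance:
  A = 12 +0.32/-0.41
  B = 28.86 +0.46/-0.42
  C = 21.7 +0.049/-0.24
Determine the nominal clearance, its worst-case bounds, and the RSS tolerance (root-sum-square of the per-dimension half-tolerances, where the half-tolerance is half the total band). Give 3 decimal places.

Stack each dimension's contribution:
  +A: nom +12.000 → Σnom=12.000; wc +0.320/-0.410 → slack +0.320/-0.410; half-tol=0.365, Σhalf²=0.133225
  -B: nom -28.860 → Σnom=-16.860; wc +0.420/-0.460 → slack +0.740/-0.870; half-tol=0.440, Σhalf²=0.326825
  -C: nom -21.700 → Σnom=-38.560; wc +0.240/-0.049 → slack +0.980/-0.919; half-tol=0.144, Σhalf²=0.347705
Nominal = -38.560. Worst-case = [-38.560 - 0.919, -38.560 + 0.980] = [-39.479, -37.580]. RSS = √0.347705 = 0.590.

nominal=-38.560 wc=[-39.479,-37.580] rss=0.590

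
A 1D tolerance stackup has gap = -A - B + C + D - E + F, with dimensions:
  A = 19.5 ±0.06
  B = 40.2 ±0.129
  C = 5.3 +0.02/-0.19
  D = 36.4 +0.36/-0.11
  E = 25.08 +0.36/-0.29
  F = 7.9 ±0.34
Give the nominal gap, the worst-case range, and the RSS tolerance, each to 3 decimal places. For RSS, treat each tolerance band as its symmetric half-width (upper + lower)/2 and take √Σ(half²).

Stack each dimension's contribution:
  -A: nom -19.500 → Σnom=-19.500; wc +0.060/-0.060 → slack +0.060/-0.060; half-tol=0.060, Σhalf²=0.003600
  -B: nom -40.200 → Σnom=-59.700; wc +0.129/-0.129 → slack +0.189/-0.189; half-tol=0.129, Σhalf²=0.020241
  +C: nom +5.300 → Σnom=-54.400; wc +0.020/-0.190 → slack +0.209/-0.379; half-tol=0.105, Σhalf²=0.031266
  +D: nom +36.400 → Σnom=-18.000; wc +0.360/-0.110 → slack +0.569/-0.489; half-tol=0.235, Σhalf²=0.086491
  -E: nom -25.080 → Σnom=-43.080; wc +0.290/-0.360 → slack +0.859/-0.849; half-tol=0.325, Σhalf²=0.192116
  +F: nom +7.900 → Σnom=-35.180; wc +0.340/-0.340 → slack +1.199/-1.189; half-tol=0.340, Σhalf²=0.307716
Nominal = -35.180. Worst-case = [-35.180 - 1.189, -35.180 + 1.199] = [-36.369, -33.981]. RSS = √0.307716 = 0.555.

nominal=-35.180 wc=[-36.369,-33.981] rss=0.555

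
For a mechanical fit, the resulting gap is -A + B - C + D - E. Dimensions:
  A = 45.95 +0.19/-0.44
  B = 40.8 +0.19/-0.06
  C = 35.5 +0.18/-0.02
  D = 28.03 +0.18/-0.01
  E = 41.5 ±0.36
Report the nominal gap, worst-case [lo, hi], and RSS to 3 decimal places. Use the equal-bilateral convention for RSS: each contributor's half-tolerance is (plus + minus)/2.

nominal=-54.120 wc=[-54.920,-52.930] rss=0.513

Stack each dimension's contribution:
  -A: nom -45.950 → Σnom=-45.950; wc +0.440/-0.190 → slack +0.440/-0.190; half-tol=0.315, Σhalf²=0.099225
  +B: nom +40.800 → Σnom=-5.150; wc +0.190/-0.060 → slack +0.630/-0.250; half-tol=0.125, Σhalf²=0.114850
  -C: nom -35.500 → Σnom=-40.650; wc +0.020/-0.180 → slack +0.650/-0.430; half-tol=0.100, Σhalf²=0.124850
  +D: nom +28.030 → Σnom=-12.620; wc +0.180/-0.010 → slack +0.830/-0.440; half-tol=0.095, Σhalf²=0.133875
  -E: nom -41.500 → Σnom=-54.120; wc +0.360/-0.360 → slack +1.190/-0.800; half-tol=0.360, Σhalf²=0.263475
Nominal = -54.120. Worst-case = [-54.120 - 0.800, -54.120 + 1.190] = [-54.920, -52.930]. RSS = √0.263475 = 0.513.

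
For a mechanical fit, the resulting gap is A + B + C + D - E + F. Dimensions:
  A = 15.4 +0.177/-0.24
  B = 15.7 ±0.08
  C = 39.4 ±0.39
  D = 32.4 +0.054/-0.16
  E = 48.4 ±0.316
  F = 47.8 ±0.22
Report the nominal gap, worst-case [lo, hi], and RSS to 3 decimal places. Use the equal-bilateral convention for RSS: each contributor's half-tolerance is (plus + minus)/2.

nominal=102.300 wc=[100.894,103.537] rss=0.601

Stack each dimension's contribution:
  +A: nom +15.400 → Σnom=15.400; wc +0.177/-0.240 → slack +0.177/-0.240; half-tol=0.208, Σhalf²=0.043472
  +B: nom +15.700 → Σnom=31.100; wc +0.080/-0.080 → slack +0.257/-0.320; half-tol=0.080, Σhalf²=0.049872
  +C: nom +39.400 → Σnom=70.500; wc +0.390/-0.390 → slack +0.647/-0.710; half-tol=0.390, Σhalf²=0.201972
  +D: nom +32.400 → Σnom=102.900; wc +0.054/-0.160 → slack +0.701/-0.870; half-tol=0.107, Σhalf²=0.213421
  -E: nom -48.400 → Σnom=54.500; wc +0.316/-0.316 → slack +1.017/-1.186; half-tol=0.316, Σhalf²=0.313277
  +F: nom +47.800 → Σnom=102.300; wc +0.220/-0.220 → slack +1.237/-1.406; half-tol=0.220, Σhalf²=0.361677
Nominal = 102.300. Worst-case = [102.300 - 1.406, 102.300 + 1.237] = [100.894, 103.537]. RSS = √0.361677 = 0.601.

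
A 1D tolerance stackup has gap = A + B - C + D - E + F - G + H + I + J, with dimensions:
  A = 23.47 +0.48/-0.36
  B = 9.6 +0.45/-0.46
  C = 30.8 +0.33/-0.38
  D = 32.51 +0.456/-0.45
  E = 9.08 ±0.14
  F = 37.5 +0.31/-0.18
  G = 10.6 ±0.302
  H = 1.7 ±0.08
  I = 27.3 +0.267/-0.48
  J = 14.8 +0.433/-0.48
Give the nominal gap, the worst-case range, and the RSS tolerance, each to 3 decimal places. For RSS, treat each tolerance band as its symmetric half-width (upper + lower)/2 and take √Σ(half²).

Stack each dimension's contribution:
  +A: nom +23.470 → Σnom=23.470; wc +0.480/-0.360 → slack +0.480/-0.360; half-tol=0.420, Σhalf²=0.176400
  +B: nom +9.600 → Σnom=33.070; wc +0.450/-0.460 → slack +0.930/-0.820; half-tol=0.455, Σhalf²=0.383425
  -C: nom -30.800 → Σnom=2.270; wc +0.380/-0.330 → slack +1.310/-1.150; half-tol=0.355, Σhalf²=0.509450
  +D: nom +32.510 → Σnom=34.780; wc +0.456/-0.450 → slack +1.766/-1.600; half-tol=0.453, Σhalf²=0.714659
  -E: nom -9.080 → Σnom=25.700; wc +0.140/-0.140 → slack +1.906/-1.740; half-tol=0.140, Σhalf²=0.734259
  +F: nom +37.500 → Σnom=63.200; wc +0.310/-0.180 → slack +2.216/-1.920; half-tol=0.245, Σhalf²=0.794284
  -G: nom -10.600 → Σnom=52.600; wc +0.302/-0.302 → slack +2.518/-2.222; half-tol=0.302, Σhalf²=0.885488
  +H: nom +1.700 → Σnom=54.300; wc +0.080/-0.080 → slack +2.598/-2.302; half-tol=0.080, Σhalf²=0.891888
  +I: nom +27.300 → Σnom=81.600; wc +0.267/-0.480 → slack +2.865/-2.782; half-tol=0.373, Σhalf²=1.031390
  +J: nom +14.800 → Σnom=96.400; wc +0.433/-0.480 → slack +3.298/-3.262; half-tol=0.457, Σhalf²=1.239782
Nominal = 96.400. Worst-case = [96.400 - 3.262, 96.400 + 3.298] = [93.138, 99.698]. RSS = √1.239782 = 1.113.

nominal=96.400 wc=[93.138,99.698] rss=1.113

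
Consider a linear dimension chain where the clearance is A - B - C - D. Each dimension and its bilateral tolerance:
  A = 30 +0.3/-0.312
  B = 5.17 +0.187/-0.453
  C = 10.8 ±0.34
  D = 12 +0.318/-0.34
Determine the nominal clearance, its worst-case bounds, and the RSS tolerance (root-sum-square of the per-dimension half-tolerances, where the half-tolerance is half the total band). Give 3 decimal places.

nominal=2.030 wc=[0.873,3.463] rss=0.648

Stack each dimension's contribution:
  +A: nom +30.000 → Σnom=30.000; wc +0.300/-0.312 → slack +0.300/-0.312; half-tol=0.306, Σhalf²=0.093636
  -B: nom -5.170 → Σnom=24.830; wc +0.453/-0.187 → slack +0.753/-0.499; half-tol=0.320, Σhalf²=0.196036
  -C: nom -10.800 → Σnom=14.030; wc +0.340/-0.340 → slack +1.093/-0.839; half-tol=0.340, Σhalf²=0.311636
  -D: nom -12.000 → Σnom=2.030; wc +0.340/-0.318 → slack +1.433/-1.157; half-tol=0.329, Σhalf²=0.419877
Nominal = 2.030. Worst-case = [2.030 - 1.157, 2.030 + 1.433] = [0.873, 3.463]. RSS = √0.419877 = 0.648.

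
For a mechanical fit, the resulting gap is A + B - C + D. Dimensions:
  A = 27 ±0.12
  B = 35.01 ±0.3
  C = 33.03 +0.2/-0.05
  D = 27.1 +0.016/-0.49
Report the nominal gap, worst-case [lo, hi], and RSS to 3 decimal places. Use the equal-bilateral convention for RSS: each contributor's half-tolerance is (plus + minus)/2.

nominal=56.080 wc=[54.970,56.566] rss=0.429

Stack each dimension's contribution:
  +A: nom +27.000 → Σnom=27.000; wc +0.120/-0.120 → slack +0.120/-0.120; half-tol=0.120, Σhalf²=0.014400
  +B: nom +35.010 → Σnom=62.010; wc +0.300/-0.300 → slack +0.420/-0.420; half-tol=0.300, Σhalf²=0.104400
  -C: nom -33.030 → Σnom=28.980; wc +0.050/-0.200 → slack +0.470/-0.620; half-tol=0.125, Σhalf²=0.120025
  +D: nom +27.100 → Σnom=56.080; wc +0.016/-0.490 → slack +0.486/-1.110; half-tol=0.253, Σhalf²=0.184034
Nominal = 56.080. Worst-case = [56.080 - 1.110, 56.080 + 0.486] = [54.970, 56.566]. RSS = √0.184034 = 0.429.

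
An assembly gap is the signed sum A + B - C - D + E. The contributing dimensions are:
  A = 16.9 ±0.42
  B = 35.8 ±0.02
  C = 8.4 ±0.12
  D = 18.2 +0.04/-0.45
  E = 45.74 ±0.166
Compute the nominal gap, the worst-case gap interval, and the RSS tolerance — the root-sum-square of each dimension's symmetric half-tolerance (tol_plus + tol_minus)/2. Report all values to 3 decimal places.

Stack each dimension's contribution:
  +A: nom +16.900 → Σnom=16.900; wc +0.420/-0.420 → slack +0.420/-0.420; half-tol=0.420, Σhalf²=0.176400
  +B: nom +35.800 → Σnom=52.700; wc +0.020/-0.020 → slack +0.440/-0.440; half-tol=0.020, Σhalf²=0.176800
  -C: nom -8.400 → Σnom=44.300; wc +0.120/-0.120 → slack +0.560/-0.560; half-tol=0.120, Σhalf²=0.191200
  -D: nom -18.200 → Σnom=26.100; wc +0.450/-0.040 → slack +1.010/-0.600; half-tol=0.245, Σhalf²=0.251225
  +E: nom +45.740 → Σnom=71.840; wc +0.166/-0.166 → slack +1.176/-0.766; half-tol=0.166, Σhalf²=0.278781
Nominal = 71.840. Worst-case = [71.840 - 0.766, 71.840 + 1.176] = [71.074, 73.016]. RSS = √0.278781 = 0.528.

nominal=71.840 wc=[71.074,73.016] rss=0.528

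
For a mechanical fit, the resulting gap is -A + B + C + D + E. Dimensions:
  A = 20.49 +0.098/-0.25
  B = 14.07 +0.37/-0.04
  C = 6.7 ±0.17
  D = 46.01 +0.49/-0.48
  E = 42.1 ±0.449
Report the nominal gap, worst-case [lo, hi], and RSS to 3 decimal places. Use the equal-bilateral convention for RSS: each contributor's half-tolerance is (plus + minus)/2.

nominal=88.390 wc=[87.153,90.119] rss=0.734

Stack each dimension's contribution:
  -A: nom -20.490 → Σnom=-20.490; wc +0.250/-0.098 → slack +0.250/-0.098; half-tol=0.174, Σhalf²=0.030276
  +B: nom +14.070 → Σnom=-6.420; wc +0.370/-0.040 → slack +0.620/-0.138; half-tol=0.205, Σhalf²=0.072301
  +C: nom +6.700 → Σnom=0.280; wc +0.170/-0.170 → slack +0.790/-0.308; half-tol=0.170, Σhalf²=0.101201
  +D: nom +46.010 → Σnom=46.290; wc +0.490/-0.480 → slack +1.280/-0.788; half-tol=0.485, Σhalf²=0.336426
  +E: nom +42.100 → Σnom=88.390; wc +0.449/-0.449 → slack +1.729/-1.237; half-tol=0.449, Σhalf²=0.538027
Nominal = 88.390. Worst-case = [88.390 - 1.237, 88.390 + 1.729] = [87.153, 90.119]. RSS = √0.538027 = 0.734.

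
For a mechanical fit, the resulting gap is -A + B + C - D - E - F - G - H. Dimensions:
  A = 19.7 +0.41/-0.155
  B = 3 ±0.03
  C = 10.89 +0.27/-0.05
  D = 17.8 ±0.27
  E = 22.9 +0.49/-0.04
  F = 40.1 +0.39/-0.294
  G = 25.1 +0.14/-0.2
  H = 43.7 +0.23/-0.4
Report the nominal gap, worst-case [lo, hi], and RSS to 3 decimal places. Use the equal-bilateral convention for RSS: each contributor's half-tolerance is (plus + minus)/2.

Stack each dimension's contribution:
  -A: nom -19.700 → Σnom=-19.700; wc +0.155/-0.410 → slack +0.155/-0.410; half-tol=0.282, Σhalf²=0.079806
  +B: nom +3.000 → Σnom=-16.700; wc +0.030/-0.030 → slack +0.185/-0.440; half-tol=0.030, Σhalf²=0.080706
  +C: nom +10.890 → Σnom=-5.810; wc +0.270/-0.050 → slack +0.455/-0.490; half-tol=0.160, Σhalf²=0.106306
  -D: nom -17.800 → Σnom=-23.610; wc +0.270/-0.270 → slack +0.725/-0.760; half-tol=0.270, Σhalf²=0.179206
  -E: nom -22.900 → Σnom=-46.510; wc +0.040/-0.490 → slack +0.765/-1.250; half-tol=0.265, Σhalf²=0.249431
  -F: nom -40.100 → Σnom=-86.610; wc +0.294/-0.390 → slack +1.059/-1.640; half-tol=0.342, Σhalf²=0.366395
  -G: nom -25.100 → Σnom=-111.710; wc +0.200/-0.140 → slack +1.259/-1.780; half-tol=0.170, Σhalf²=0.395295
  -H: nom -43.700 → Σnom=-155.410; wc +0.400/-0.230 → slack +1.659/-2.010; half-tol=0.315, Σhalf²=0.494520
Nominal = -155.410. Worst-case = [-155.410 - 2.010, -155.410 + 1.659] = [-157.420, -153.751]. RSS = √0.494520 = 0.703.

nominal=-155.410 wc=[-157.420,-153.751] rss=0.703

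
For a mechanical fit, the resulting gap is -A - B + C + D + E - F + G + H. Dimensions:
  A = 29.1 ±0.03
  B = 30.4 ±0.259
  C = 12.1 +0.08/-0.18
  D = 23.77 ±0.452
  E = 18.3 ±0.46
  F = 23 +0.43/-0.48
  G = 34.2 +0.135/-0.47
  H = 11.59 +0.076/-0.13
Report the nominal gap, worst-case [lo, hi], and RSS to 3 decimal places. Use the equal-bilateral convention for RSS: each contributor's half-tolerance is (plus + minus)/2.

Stack each dimension's contribution:
  -A: nom -29.100 → Σnom=-29.100; wc +0.030/-0.030 → slack +0.030/-0.030; half-tol=0.030, Σhalf²=0.000900
  -B: nom -30.400 → Σnom=-59.500; wc +0.259/-0.259 → slack +0.289/-0.289; half-tol=0.259, Σhalf²=0.067981
  +C: nom +12.100 → Σnom=-47.400; wc +0.080/-0.180 → slack +0.369/-0.469; half-tol=0.130, Σhalf²=0.084881
  +D: nom +23.770 → Σnom=-23.630; wc +0.452/-0.452 → slack +0.821/-0.921; half-tol=0.452, Σhalf²=0.289185
  +E: nom +18.300 → Σnom=-5.330; wc +0.460/-0.460 → slack +1.281/-1.381; half-tol=0.460, Σhalf²=0.500785
  -F: nom -23.000 → Σnom=-28.330; wc +0.480/-0.430 → slack +1.761/-1.811; half-tol=0.455, Σhalf²=0.707810
  +G: nom +34.200 → Σnom=5.870; wc +0.135/-0.470 → slack +1.896/-2.281; half-tol=0.302, Σhalf²=0.799316
  +H: nom +11.590 → Σnom=17.460; wc +0.076/-0.130 → slack +1.972/-2.411; half-tol=0.103, Σhalf²=0.809925
Nominal = 17.460. Worst-case = [17.460 - 2.411, 17.460 + 1.972] = [15.049, 19.432]. RSS = √0.809925 = 0.900.

nominal=17.460 wc=[15.049,19.432] rss=0.900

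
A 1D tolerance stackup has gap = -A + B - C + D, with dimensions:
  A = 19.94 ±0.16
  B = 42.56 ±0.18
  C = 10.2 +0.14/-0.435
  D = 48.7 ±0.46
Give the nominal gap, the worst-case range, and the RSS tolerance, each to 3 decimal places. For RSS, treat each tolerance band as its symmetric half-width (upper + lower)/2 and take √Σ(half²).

Stack each dimension's contribution:
  -A: nom -19.940 → Σnom=-19.940; wc +0.160/-0.160 → slack +0.160/-0.160; half-tol=0.160, Σhalf²=0.025600
  +B: nom +42.560 → Σnom=22.620; wc +0.180/-0.180 → slack +0.340/-0.340; half-tol=0.180, Σhalf²=0.058000
  -C: nom -10.200 → Σnom=12.420; wc +0.435/-0.140 → slack +0.775/-0.480; half-tol=0.287, Σhalf²=0.140656
  +D: nom +48.700 → Σnom=61.120; wc +0.460/-0.460 → slack +1.235/-0.940; half-tol=0.460, Σhalf²=0.352256
Nominal = 61.120. Worst-case = [61.120 - 0.940, 61.120 + 1.235] = [60.180, 62.355]. RSS = √0.352256 = 0.594.

nominal=61.120 wc=[60.180,62.355] rss=0.594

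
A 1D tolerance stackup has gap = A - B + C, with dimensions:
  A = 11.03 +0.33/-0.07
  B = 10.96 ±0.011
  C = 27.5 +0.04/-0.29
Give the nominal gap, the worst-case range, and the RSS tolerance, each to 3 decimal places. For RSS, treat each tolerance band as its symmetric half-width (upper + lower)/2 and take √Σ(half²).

Stack each dimension's contribution:
  +A: nom +11.030 → Σnom=11.030; wc +0.330/-0.070 → slack +0.330/-0.070; half-tol=0.200, Σhalf²=0.040000
  -B: nom -10.960 → Σnom=0.070; wc +0.011/-0.011 → slack +0.341/-0.081; half-tol=0.011, Σhalf²=0.040121
  +C: nom +27.500 → Σnom=27.570; wc +0.040/-0.290 → slack +0.381/-0.371; half-tol=0.165, Σhalf²=0.067346
Nominal = 27.570. Worst-case = [27.570 - 0.371, 27.570 + 0.381] = [27.199, 27.951]. RSS = √0.067346 = 0.260.

nominal=27.570 wc=[27.199,27.951] rss=0.260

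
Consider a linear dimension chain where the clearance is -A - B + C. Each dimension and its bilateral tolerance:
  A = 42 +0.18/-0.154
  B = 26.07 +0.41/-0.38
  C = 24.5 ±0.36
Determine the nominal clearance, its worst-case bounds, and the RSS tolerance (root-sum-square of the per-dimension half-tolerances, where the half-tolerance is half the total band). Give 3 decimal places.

nominal=-43.570 wc=[-44.520,-42.676] rss=0.560

Stack each dimension's contribution:
  -A: nom -42.000 → Σnom=-42.000; wc +0.154/-0.180 → slack +0.154/-0.180; half-tol=0.167, Σhalf²=0.027889
  -B: nom -26.070 → Σnom=-68.070; wc +0.380/-0.410 → slack +0.534/-0.590; half-tol=0.395, Σhalf²=0.183914
  +C: nom +24.500 → Σnom=-43.570; wc +0.360/-0.360 → slack +0.894/-0.950; half-tol=0.360, Σhalf²=0.313514
Nominal = -43.570. Worst-case = [-43.570 - 0.950, -43.570 + 0.894] = [-44.520, -42.676]. RSS = √0.313514 = 0.560.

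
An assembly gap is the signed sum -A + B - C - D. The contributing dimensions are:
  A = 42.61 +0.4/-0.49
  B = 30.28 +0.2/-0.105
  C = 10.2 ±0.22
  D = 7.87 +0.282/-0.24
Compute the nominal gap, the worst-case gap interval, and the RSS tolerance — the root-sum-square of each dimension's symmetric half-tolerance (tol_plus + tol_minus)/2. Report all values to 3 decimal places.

nominal=-30.400 wc=[-31.407,-29.250] rss=0.581

Stack each dimension's contribution:
  -A: nom -42.610 → Σnom=-42.610; wc +0.490/-0.400 → slack +0.490/-0.400; half-tol=0.445, Σhalf²=0.198025
  +B: nom +30.280 → Σnom=-12.330; wc +0.200/-0.105 → slack +0.690/-0.505; half-tol=0.152, Σhalf²=0.221281
  -C: nom -10.200 → Σnom=-22.530; wc +0.220/-0.220 → slack +0.910/-0.725; half-tol=0.220, Σhalf²=0.269681
  -D: nom -7.870 → Σnom=-30.400; wc +0.240/-0.282 → slack +1.150/-1.007; half-tol=0.261, Σhalf²=0.337802
Nominal = -30.400. Worst-case = [-30.400 - 1.007, -30.400 + 1.150] = [-31.407, -29.250]. RSS = √0.337802 = 0.581.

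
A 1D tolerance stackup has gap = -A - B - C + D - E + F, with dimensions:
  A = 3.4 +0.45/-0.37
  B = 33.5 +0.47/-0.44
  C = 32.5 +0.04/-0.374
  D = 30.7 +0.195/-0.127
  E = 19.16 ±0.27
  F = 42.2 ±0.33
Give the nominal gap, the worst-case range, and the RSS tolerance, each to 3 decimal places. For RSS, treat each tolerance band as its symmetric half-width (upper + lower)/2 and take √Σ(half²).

Stack each dimension's contribution:
  -A: nom -3.400 → Σnom=-3.400; wc +0.370/-0.450 → slack +0.370/-0.450; half-tol=0.410, Σhalf²=0.168100
  -B: nom -33.500 → Σnom=-36.900; wc +0.440/-0.470 → slack +0.810/-0.920; half-tol=0.455, Σhalf²=0.375125
  -C: nom -32.500 → Σnom=-69.400; wc +0.374/-0.040 → slack +1.184/-0.960; half-tol=0.207, Σhalf²=0.417974
  +D: nom +30.700 → Σnom=-38.700; wc +0.195/-0.127 → slack +1.379/-1.087; half-tol=0.161, Σhalf²=0.443895
  -E: nom -19.160 → Σnom=-57.860; wc +0.270/-0.270 → slack +1.649/-1.357; half-tol=0.270, Σhalf²=0.516795
  +F: nom +42.200 → Σnom=-15.660; wc +0.330/-0.330 → slack +1.979/-1.687; half-tol=0.330, Σhalf²=0.625695
Nominal = -15.660. Worst-case = [-15.660 - 1.687, -15.660 + 1.979] = [-17.347, -13.681]. RSS = √0.625695 = 0.791.

nominal=-15.660 wc=[-17.347,-13.681] rss=0.791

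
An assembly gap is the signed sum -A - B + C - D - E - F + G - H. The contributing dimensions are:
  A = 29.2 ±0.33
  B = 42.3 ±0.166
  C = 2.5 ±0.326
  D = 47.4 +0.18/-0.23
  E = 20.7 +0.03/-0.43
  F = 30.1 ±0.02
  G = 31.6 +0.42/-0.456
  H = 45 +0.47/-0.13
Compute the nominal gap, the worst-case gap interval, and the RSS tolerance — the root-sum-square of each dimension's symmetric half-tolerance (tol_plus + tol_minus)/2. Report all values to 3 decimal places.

nominal=-180.600 wc=[-182.578,-178.548] rss=0.787

Stack each dimension's contribution:
  -A: nom -29.200 → Σnom=-29.200; wc +0.330/-0.330 → slack +0.330/-0.330; half-tol=0.330, Σhalf²=0.108900
  -B: nom -42.300 → Σnom=-71.500; wc +0.166/-0.166 → slack +0.496/-0.496; half-tol=0.166, Σhalf²=0.136456
  +C: nom +2.500 → Σnom=-69.000; wc +0.326/-0.326 → slack +0.822/-0.822; half-tol=0.326, Σhalf²=0.242732
  -D: nom -47.400 → Σnom=-116.400; wc +0.230/-0.180 → slack +1.052/-1.002; half-tol=0.205, Σhalf²=0.284757
  -E: nom -20.700 → Σnom=-137.100; wc +0.430/-0.030 → slack +1.482/-1.032; half-tol=0.230, Σhalf²=0.337657
  -F: nom -30.100 → Σnom=-167.200; wc +0.020/-0.020 → slack +1.502/-1.052; half-tol=0.020, Σhalf²=0.338057
  +G: nom +31.600 → Σnom=-135.600; wc +0.420/-0.456 → slack +1.922/-1.508; half-tol=0.438, Σhalf²=0.529901
  -H: nom -45.000 → Σnom=-180.600; wc +0.130/-0.470 → slack +2.052/-1.978; half-tol=0.300, Σhalf²=0.619901
Nominal = -180.600. Worst-case = [-180.600 - 1.978, -180.600 + 2.052] = [-182.578, -178.548]. RSS = √0.619901 = 0.787.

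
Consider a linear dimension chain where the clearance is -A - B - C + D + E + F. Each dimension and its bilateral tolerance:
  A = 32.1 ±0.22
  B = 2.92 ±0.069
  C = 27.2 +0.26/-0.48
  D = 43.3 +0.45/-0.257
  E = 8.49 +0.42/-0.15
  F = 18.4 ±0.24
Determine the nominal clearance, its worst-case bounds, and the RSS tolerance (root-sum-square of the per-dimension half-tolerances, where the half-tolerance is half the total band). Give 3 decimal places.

nominal=7.970 wc=[6.774,9.849] rss=0.674

Stack each dimension's contribution:
  -A: nom -32.100 → Σnom=-32.100; wc +0.220/-0.220 → slack +0.220/-0.220; half-tol=0.220, Σhalf²=0.048400
  -B: nom -2.920 → Σnom=-35.020; wc +0.069/-0.069 → slack +0.289/-0.289; half-tol=0.069, Σhalf²=0.053161
  -C: nom -27.200 → Σnom=-62.220; wc +0.480/-0.260 → slack +0.769/-0.549; half-tol=0.370, Σhalf²=0.190061
  +D: nom +43.300 → Σnom=-18.920; wc +0.450/-0.257 → slack +1.219/-0.806; half-tol=0.354, Σhalf²=0.315023
  +E: nom +8.490 → Σnom=-10.430; wc +0.420/-0.150 → slack +1.639/-0.956; half-tol=0.285, Σhalf²=0.396248
  +F: nom +18.400 → Σnom=7.970; wc +0.240/-0.240 → slack +1.879/-1.196; half-tol=0.240, Σhalf²=0.453848
Nominal = 7.970. Worst-case = [7.970 - 1.196, 7.970 + 1.879] = [6.774, 9.849]. RSS = √0.453848 = 0.674.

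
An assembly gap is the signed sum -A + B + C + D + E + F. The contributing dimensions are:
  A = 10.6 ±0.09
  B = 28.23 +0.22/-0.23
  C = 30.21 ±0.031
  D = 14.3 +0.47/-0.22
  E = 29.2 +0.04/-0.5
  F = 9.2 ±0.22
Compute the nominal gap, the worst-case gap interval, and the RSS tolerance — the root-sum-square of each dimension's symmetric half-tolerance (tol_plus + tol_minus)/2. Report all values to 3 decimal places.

Stack each dimension's contribution:
  -A: nom -10.600 → Σnom=-10.600; wc +0.090/-0.090 → slack +0.090/-0.090; half-tol=0.090, Σhalf²=0.008100
  +B: nom +28.230 → Σnom=17.630; wc +0.220/-0.230 → slack +0.310/-0.320; half-tol=0.225, Σhalf²=0.058725
  +C: nom +30.210 → Σnom=47.840; wc +0.031/-0.031 → slack +0.341/-0.351; half-tol=0.031, Σhalf²=0.059686
  +D: nom +14.300 → Σnom=62.140; wc +0.470/-0.220 → slack +0.811/-0.571; half-tol=0.345, Σhalf²=0.178711
  +E: nom +29.200 → Σnom=91.340; wc +0.040/-0.500 → slack +0.851/-1.071; half-tol=0.270, Σhalf²=0.251611
  +F: nom +9.200 → Σnom=100.540; wc +0.220/-0.220 → slack +1.071/-1.291; half-tol=0.220, Σhalf²=0.300011
Nominal = 100.540. Worst-case = [100.540 - 1.291, 100.540 + 1.071] = [99.249, 101.611]. RSS = √0.300011 = 0.548.

nominal=100.540 wc=[99.249,101.611] rss=0.548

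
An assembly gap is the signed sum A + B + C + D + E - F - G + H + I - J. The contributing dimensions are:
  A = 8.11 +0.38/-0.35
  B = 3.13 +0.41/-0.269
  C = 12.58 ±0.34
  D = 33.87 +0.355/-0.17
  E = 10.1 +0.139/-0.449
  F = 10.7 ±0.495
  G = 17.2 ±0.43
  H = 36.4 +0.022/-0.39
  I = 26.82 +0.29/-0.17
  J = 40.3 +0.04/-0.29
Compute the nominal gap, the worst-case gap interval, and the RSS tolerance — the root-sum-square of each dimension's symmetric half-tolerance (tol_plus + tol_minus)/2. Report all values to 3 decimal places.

nominal=62.810 wc=[59.707,65.961] rss=1.035

Stack each dimension's contribution:
  +A: nom +8.110 → Σnom=8.110; wc +0.380/-0.350 → slack +0.380/-0.350; half-tol=0.365, Σhalf²=0.133225
  +B: nom +3.130 → Σnom=11.240; wc +0.410/-0.269 → slack +0.790/-0.619; half-tol=0.340, Σhalf²=0.248485
  +C: nom +12.580 → Σnom=23.820; wc +0.340/-0.340 → slack +1.130/-0.959; half-tol=0.340, Σhalf²=0.364085
  +D: nom +33.870 → Σnom=57.690; wc +0.355/-0.170 → slack +1.485/-1.129; half-tol=0.263, Σhalf²=0.432992
  +E: nom +10.100 → Σnom=67.790; wc +0.139/-0.449 → slack +1.624/-1.578; half-tol=0.294, Σhalf²=0.519428
  -F: nom -10.700 → Σnom=57.090; wc +0.495/-0.495 → slack +2.119/-2.073; half-tol=0.495, Σhalf²=0.764452
  -G: nom -17.200 → Σnom=39.890; wc +0.430/-0.430 → slack +2.549/-2.503; half-tol=0.430, Σhalf²=0.949352
  +H: nom +36.400 → Σnom=76.290; wc +0.022/-0.390 → slack +2.571/-2.893; half-tol=0.206, Σhalf²=0.991788
  +I: nom +26.820 → Σnom=103.110; wc +0.290/-0.170 → slack +2.861/-3.063; half-tol=0.230, Σhalf²=1.044688
  -J: nom -40.300 → Σnom=62.810; wc +0.290/-0.040 → slack +3.151/-3.103; half-tol=0.165, Σhalf²=1.071913
Nominal = 62.810. Worst-case = [62.810 - 3.103, 62.810 + 3.151] = [59.707, 65.961]. RSS = √1.071913 = 1.035.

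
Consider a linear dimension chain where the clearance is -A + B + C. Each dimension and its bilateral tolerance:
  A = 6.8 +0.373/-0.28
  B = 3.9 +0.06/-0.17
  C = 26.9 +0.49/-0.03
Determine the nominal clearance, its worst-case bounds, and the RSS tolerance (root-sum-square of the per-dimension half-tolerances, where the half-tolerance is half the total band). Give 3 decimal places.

Stack each dimension's contribution:
  -A: nom -6.800 → Σnom=-6.800; wc +0.280/-0.373 → slack +0.280/-0.373; half-tol=0.327, Σhalf²=0.106602
  +B: nom +3.900 → Σnom=-2.900; wc +0.060/-0.170 → slack +0.340/-0.543; half-tol=0.115, Σhalf²=0.119827
  +C: nom +26.900 → Σnom=24.000; wc +0.490/-0.030 → slack +0.830/-0.573; half-tol=0.260, Σhalf²=0.187427
Nominal = 24.000. Worst-case = [24.000 - 0.573, 24.000 + 0.830] = [23.427, 24.830]. RSS = √0.187427 = 0.433.

nominal=24.000 wc=[23.427,24.830] rss=0.433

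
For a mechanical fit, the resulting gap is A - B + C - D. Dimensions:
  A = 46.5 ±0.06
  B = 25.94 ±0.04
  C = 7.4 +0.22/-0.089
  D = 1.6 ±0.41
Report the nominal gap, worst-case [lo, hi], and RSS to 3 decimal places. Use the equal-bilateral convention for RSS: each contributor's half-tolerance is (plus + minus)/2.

Stack each dimension's contribution:
  +A: nom +46.500 → Σnom=46.500; wc +0.060/-0.060 → slack +0.060/-0.060; half-tol=0.060, Σhalf²=0.003600
  -B: nom -25.940 → Σnom=20.560; wc +0.040/-0.040 → slack +0.100/-0.100; half-tol=0.040, Σhalf²=0.005200
  +C: nom +7.400 → Σnom=27.960; wc +0.220/-0.089 → slack +0.320/-0.189; half-tol=0.154, Σhalf²=0.029070
  -D: nom -1.600 → Σnom=26.360; wc +0.410/-0.410 → slack +0.730/-0.599; half-tol=0.410, Σhalf²=0.197170
Nominal = 26.360. Worst-case = [26.360 - 0.599, 26.360 + 0.730] = [25.761, 27.090]. RSS = √0.197170 = 0.444.

nominal=26.360 wc=[25.761,27.090] rss=0.444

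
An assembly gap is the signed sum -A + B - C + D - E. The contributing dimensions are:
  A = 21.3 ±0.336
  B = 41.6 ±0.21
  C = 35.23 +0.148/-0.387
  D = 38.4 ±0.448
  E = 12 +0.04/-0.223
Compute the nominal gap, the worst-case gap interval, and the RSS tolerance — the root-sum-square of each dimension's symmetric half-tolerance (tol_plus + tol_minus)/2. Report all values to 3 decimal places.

Stack each dimension's contribution:
  -A: nom -21.300 → Σnom=-21.300; wc +0.336/-0.336 → slack +0.336/-0.336; half-tol=0.336, Σhalf²=0.112896
  +B: nom +41.600 → Σnom=20.300; wc +0.210/-0.210 → slack +0.546/-0.546; half-tol=0.210, Σhalf²=0.156996
  -C: nom -35.230 → Σnom=-14.930; wc +0.387/-0.148 → slack +0.933/-0.694; half-tol=0.268, Σhalf²=0.228552
  +D: nom +38.400 → Σnom=23.470; wc +0.448/-0.448 → slack +1.381/-1.142; half-tol=0.448, Σhalf²=0.429256
  -E: nom -12.000 → Σnom=11.470; wc +0.223/-0.040 → slack +1.604/-1.182; half-tol=0.132, Σhalf²=0.446549
Nominal = 11.470. Worst-case = [11.470 - 1.182, 11.470 + 1.604] = [10.288, 13.074]. RSS = √0.446549 = 0.668.

nominal=11.470 wc=[10.288,13.074] rss=0.668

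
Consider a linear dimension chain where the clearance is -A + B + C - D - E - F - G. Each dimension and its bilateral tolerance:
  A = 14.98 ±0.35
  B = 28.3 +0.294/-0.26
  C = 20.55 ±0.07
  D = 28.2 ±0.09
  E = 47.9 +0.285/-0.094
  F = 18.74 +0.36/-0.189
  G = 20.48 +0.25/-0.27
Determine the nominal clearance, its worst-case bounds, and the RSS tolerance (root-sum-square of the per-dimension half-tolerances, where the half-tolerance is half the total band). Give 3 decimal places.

nominal=-81.450 wc=[-83.115,-80.093] rss=0.625

Stack each dimension's contribution:
  -A: nom -14.980 → Σnom=-14.980; wc +0.350/-0.350 → slack +0.350/-0.350; half-tol=0.350, Σhalf²=0.122500
  +B: nom +28.300 → Σnom=13.320; wc +0.294/-0.260 → slack +0.644/-0.610; half-tol=0.277, Σhalf²=0.199229
  +C: nom +20.550 → Σnom=33.870; wc +0.070/-0.070 → slack +0.714/-0.680; half-tol=0.070, Σhalf²=0.204129
  -D: nom -28.200 → Σnom=5.670; wc +0.090/-0.090 → slack +0.804/-0.770; half-tol=0.090, Σhalf²=0.212229
  -E: nom -47.900 → Σnom=-42.230; wc +0.094/-0.285 → slack +0.898/-1.055; half-tol=0.190, Σhalf²=0.248139
  -F: nom -18.740 → Σnom=-60.970; wc +0.189/-0.360 → slack +1.087/-1.415; half-tol=0.274, Σhalf²=0.323489
  -G: nom -20.480 → Σnom=-81.450; wc +0.270/-0.250 → slack +1.357/-1.665; half-tol=0.260, Σhalf²=0.391089
Nominal = -81.450. Worst-case = [-81.450 - 1.665, -81.450 + 1.357] = [-83.115, -80.093]. RSS = √0.391089 = 0.625.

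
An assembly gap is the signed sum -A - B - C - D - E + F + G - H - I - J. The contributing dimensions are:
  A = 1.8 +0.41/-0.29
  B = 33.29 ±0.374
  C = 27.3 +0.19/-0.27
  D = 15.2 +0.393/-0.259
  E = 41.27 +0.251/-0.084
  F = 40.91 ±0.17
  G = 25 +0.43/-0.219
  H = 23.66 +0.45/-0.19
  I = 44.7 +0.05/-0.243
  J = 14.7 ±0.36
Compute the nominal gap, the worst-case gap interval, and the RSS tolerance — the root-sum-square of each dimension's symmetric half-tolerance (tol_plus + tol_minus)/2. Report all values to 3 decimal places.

Stack each dimension's contribution:
  -A: nom -1.800 → Σnom=-1.800; wc +0.290/-0.410 → slack +0.290/-0.410; half-tol=0.350, Σhalf²=0.122500
  -B: nom -33.290 → Σnom=-35.090; wc +0.374/-0.374 → slack +0.664/-0.784; half-tol=0.374, Σhalf²=0.262376
  -C: nom -27.300 → Σnom=-62.390; wc +0.270/-0.190 → slack +0.934/-0.974; half-tol=0.230, Σhalf²=0.315276
  -D: nom -15.200 → Σnom=-77.590; wc +0.259/-0.393 → slack +1.193/-1.367; half-tol=0.326, Σhalf²=0.421552
  -E: nom -41.270 → Σnom=-118.860; wc +0.084/-0.251 → slack +1.277/-1.618; half-tol=0.168, Σhalf²=0.449608
  +F: nom +40.910 → Σnom=-77.950; wc +0.170/-0.170 → slack +1.447/-1.788; half-tol=0.170, Σhalf²=0.478508
  +G: nom +25.000 → Σnom=-52.950; wc +0.430/-0.219 → slack +1.877/-2.007; half-tol=0.325, Σhalf²=0.583809
  -H: nom -23.660 → Σnom=-76.610; wc +0.190/-0.450 → slack +2.067/-2.457; half-tol=0.320, Σhalf²=0.686209
  -I: nom -44.700 → Σnom=-121.310; wc +0.243/-0.050 → slack +2.310/-2.507; half-tol=0.146, Σhalf²=0.707671
  -J: nom -14.700 → Σnom=-136.010; wc +0.360/-0.360 → slack +2.670/-2.867; half-tol=0.360, Σhalf²=0.837271
Nominal = -136.010. Worst-case = [-136.010 - 2.867, -136.010 + 2.670] = [-138.877, -133.340]. RSS = √0.837271 = 0.915.

nominal=-136.010 wc=[-138.877,-133.340] rss=0.915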